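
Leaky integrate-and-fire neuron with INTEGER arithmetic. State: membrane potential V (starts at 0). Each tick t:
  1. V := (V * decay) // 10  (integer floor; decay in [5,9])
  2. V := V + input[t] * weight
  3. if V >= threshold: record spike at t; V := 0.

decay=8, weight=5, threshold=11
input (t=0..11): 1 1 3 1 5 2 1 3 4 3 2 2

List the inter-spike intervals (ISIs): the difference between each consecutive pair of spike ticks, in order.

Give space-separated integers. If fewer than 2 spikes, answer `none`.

Answer: 2 2 1 1 1 2

Derivation:
t=0: input=1 -> V=5
t=1: input=1 -> V=9
t=2: input=3 -> V=0 FIRE
t=3: input=1 -> V=5
t=4: input=5 -> V=0 FIRE
t=5: input=2 -> V=10
t=6: input=1 -> V=0 FIRE
t=7: input=3 -> V=0 FIRE
t=8: input=4 -> V=0 FIRE
t=9: input=3 -> V=0 FIRE
t=10: input=2 -> V=10
t=11: input=2 -> V=0 FIRE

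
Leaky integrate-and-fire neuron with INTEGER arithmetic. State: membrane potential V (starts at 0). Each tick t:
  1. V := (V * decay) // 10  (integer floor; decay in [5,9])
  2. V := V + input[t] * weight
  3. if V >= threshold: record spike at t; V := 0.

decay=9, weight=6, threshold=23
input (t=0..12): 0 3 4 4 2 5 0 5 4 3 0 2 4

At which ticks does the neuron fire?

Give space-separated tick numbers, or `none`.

t=0: input=0 -> V=0
t=1: input=3 -> V=18
t=2: input=4 -> V=0 FIRE
t=3: input=4 -> V=0 FIRE
t=4: input=2 -> V=12
t=5: input=5 -> V=0 FIRE
t=6: input=0 -> V=0
t=7: input=5 -> V=0 FIRE
t=8: input=4 -> V=0 FIRE
t=9: input=3 -> V=18
t=10: input=0 -> V=16
t=11: input=2 -> V=0 FIRE
t=12: input=4 -> V=0 FIRE

Answer: 2 3 5 7 8 11 12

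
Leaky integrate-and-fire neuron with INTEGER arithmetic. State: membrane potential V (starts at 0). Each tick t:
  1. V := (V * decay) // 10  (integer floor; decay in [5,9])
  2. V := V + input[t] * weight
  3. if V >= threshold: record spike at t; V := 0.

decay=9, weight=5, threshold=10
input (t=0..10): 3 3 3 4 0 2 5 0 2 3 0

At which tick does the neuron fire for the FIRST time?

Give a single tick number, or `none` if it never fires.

t=0: input=3 -> V=0 FIRE
t=1: input=3 -> V=0 FIRE
t=2: input=3 -> V=0 FIRE
t=3: input=4 -> V=0 FIRE
t=4: input=0 -> V=0
t=5: input=2 -> V=0 FIRE
t=6: input=5 -> V=0 FIRE
t=7: input=0 -> V=0
t=8: input=2 -> V=0 FIRE
t=9: input=3 -> V=0 FIRE
t=10: input=0 -> V=0

Answer: 0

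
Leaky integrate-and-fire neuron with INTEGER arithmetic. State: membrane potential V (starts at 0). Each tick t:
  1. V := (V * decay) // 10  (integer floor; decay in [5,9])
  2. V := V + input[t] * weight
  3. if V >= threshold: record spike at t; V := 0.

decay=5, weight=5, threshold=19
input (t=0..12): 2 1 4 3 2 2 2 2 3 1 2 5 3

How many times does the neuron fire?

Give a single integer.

Answer: 4

Derivation:
t=0: input=2 -> V=10
t=1: input=1 -> V=10
t=2: input=4 -> V=0 FIRE
t=3: input=3 -> V=15
t=4: input=2 -> V=17
t=5: input=2 -> V=18
t=6: input=2 -> V=0 FIRE
t=7: input=2 -> V=10
t=8: input=3 -> V=0 FIRE
t=9: input=1 -> V=5
t=10: input=2 -> V=12
t=11: input=5 -> V=0 FIRE
t=12: input=3 -> V=15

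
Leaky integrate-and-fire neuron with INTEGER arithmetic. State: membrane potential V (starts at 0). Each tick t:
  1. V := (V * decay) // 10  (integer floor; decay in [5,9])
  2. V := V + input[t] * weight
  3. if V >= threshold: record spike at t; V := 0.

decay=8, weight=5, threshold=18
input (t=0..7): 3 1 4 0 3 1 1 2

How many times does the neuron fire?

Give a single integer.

Answer: 2

Derivation:
t=0: input=3 -> V=15
t=1: input=1 -> V=17
t=2: input=4 -> V=0 FIRE
t=3: input=0 -> V=0
t=4: input=3 -> V=15
t=5: input=1 -> V=17
t=6: input=1 -> V=0 FIRE
t=7: input=2 -> V=10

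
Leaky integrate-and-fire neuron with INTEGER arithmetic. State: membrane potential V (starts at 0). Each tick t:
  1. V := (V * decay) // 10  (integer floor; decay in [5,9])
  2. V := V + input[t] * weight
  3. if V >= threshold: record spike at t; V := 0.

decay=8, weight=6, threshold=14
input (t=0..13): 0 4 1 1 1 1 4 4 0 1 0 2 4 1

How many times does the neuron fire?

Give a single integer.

t=0: input=0 -> V=0
t=1: input=4 -> V=0 FIRE
t=2: input=1 -> V=6
t=3: input=1 -> V=10
t=4: input=1 -> V=0 FIRE
t=5: input=1 -> V=6
t=6: input=4 -> V=0 FIRE
t=7: input=4 -> V=0 FIRE
t=8: input=0 -> V=0
t=9: input=1 -> V=6
t=10: input=0 -> V=4
t=11: input=2 -> V=0 FIRE
t=12: input=4 -> V=0 FIRE
t=13: input=1 -> V=6

Answer: 6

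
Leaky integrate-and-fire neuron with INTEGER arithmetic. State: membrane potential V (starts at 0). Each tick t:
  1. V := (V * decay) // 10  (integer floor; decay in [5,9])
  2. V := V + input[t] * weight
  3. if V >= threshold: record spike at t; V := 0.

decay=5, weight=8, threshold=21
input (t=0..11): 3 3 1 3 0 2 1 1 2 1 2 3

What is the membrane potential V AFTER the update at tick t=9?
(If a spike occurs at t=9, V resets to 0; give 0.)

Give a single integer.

t=0: input=3 -> V=0 FIRE
t=1: input=3 -> V=0 FIRE
t=2: input=1 -> V=8
t=3: input=3 -> V=0 FIRE
t=4: input=0 -> V=0
t=5: input=2 -> V=16
t=6: input=1 -> V=16
t=7: input=1 -> V=16
t=8: input=2 -> V=0 FIRE
t=9: input=1 -> V=8
t=10: input=2 -> V=20
t=11: input=3 -> V=0 FIRE

Answer: 8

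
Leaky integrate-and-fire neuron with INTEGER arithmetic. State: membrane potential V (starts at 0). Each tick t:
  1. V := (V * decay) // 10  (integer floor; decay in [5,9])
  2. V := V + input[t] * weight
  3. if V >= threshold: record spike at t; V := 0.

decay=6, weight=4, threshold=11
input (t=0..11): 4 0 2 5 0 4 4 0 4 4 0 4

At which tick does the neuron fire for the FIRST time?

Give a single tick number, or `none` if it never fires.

Answer: 0

Derivation:
t=0: input=4 -> V=0 FIRE
t=1: input=0 -> V=0
t=2: input=2 -> V=8
t=3: input=5 -> V=0 FIRE
t=4: input=0 -> V=0
t=5: input=4 -> V=0 FIRE
t=6: input=4 -> V=0 FIRE
t=7: input=0 -> V=0
t=8: input=4 -> V=0 FIRE
t=9: input=4 -> V=0 FIRE
t=10: input=0 -> V=0
t=11: input=4 -> V=0 FIRE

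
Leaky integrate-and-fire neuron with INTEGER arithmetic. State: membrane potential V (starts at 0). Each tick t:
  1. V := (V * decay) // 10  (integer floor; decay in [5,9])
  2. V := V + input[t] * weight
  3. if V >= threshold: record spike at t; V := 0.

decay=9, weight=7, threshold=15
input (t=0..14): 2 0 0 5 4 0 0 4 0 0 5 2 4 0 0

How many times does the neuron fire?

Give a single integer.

Answer: 5

Derivation:
t=0: input=2 -> V=14
t=1: input=0 -> V=12
t=2: input=0 -> V=10
t=3: input=5 -> V=0 FIRE
t=4: input=4 -> V=0 FIRE
t=5: input=0 -> V=0
t=6: input=0 -> V=0
t=7: input=4 -> V=0 FIRE
t=8: input=0 -> V=0
t=9: input=0 -> V=0
t=10: input=5 -> V=0 FIRE
t=11: input=2 -> V=14
t=12: input=4 -> V=0 FIRE
t=13: input=0 -> V=0
t=14: input=0 -> V=0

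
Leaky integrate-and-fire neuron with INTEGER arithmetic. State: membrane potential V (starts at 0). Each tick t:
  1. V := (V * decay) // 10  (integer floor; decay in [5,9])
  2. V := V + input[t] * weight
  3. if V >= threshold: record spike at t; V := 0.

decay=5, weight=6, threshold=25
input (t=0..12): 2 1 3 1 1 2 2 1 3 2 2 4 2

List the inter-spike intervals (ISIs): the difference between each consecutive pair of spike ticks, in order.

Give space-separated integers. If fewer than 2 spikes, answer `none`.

Answer: 3

Derivation:
t=0: input=2 -> V=12
t=1: input=1 -> V=12
t=2: input=3 -> V=24
t=3: input=1 -> V=18
t=4: input=1 -> V=15
t=5: input=2 -> V=19
t=6: input=2 -> V=21
t=7: input=1 -> V=16
t=8: input=3 -> V=0 FIRE
t=9: input=2 -> V=12
t=10: input=2 -> V=18
t=11: input=4 -> V=0 FIRE
t=12: input=2 -> V=12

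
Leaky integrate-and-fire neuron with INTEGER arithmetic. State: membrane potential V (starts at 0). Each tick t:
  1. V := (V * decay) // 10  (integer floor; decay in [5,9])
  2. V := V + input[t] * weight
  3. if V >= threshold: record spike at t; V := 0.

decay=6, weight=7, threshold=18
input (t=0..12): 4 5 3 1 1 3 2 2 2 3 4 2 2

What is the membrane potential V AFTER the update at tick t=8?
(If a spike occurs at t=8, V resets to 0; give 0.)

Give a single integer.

Answer: 14

Derivation:
t=0: input=4 -> V=0 FIRE
t=1: input=5 -> V=0 FIRE
t=2: input=3 -> V=0 FIRE
t=3: input=1 -> V=7
t=4: input=1 -> V=11
t=5: input=3 -> V=0 FIRE
t=6: input=2 -> V=14
t=7: input=2 -> V=0 FIRE
t=8: input=2 -> V=14
t=9: input=3 -> V=0 FIRE
t=10: input=4 -> V=0 FIRE
t=11: input=2 -> V=14
t=12: input=2 -> V=0 FIRE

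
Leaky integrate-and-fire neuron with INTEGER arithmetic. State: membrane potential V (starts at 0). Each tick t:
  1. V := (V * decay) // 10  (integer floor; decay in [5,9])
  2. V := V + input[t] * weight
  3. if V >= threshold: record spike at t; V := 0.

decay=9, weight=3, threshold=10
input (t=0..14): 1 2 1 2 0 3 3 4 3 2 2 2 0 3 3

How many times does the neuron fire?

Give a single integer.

t=0: input=1 -> V=3
t=1: input=2 -> V=8
t=2: input=1 -> V=0 FIRE
t=3: input=2 -> V=6
t=4: input=0 -> V=5
t=5: input=3 -> V=0 FIRE
t=6: input=3 -> V=9
t=7: input=4 -> V=0 FIRE
t=8: input=3 -> V=9
t=9: input=2 -> V=0 FIRE
t=10: input=2 -> V=6
t=11: input=2 -> V=0 FIRE
t=12: input=0 -> V=0
t=13: input=3 -> V=9
t=14: input=3 -> V=0 FIRE

Answer: 6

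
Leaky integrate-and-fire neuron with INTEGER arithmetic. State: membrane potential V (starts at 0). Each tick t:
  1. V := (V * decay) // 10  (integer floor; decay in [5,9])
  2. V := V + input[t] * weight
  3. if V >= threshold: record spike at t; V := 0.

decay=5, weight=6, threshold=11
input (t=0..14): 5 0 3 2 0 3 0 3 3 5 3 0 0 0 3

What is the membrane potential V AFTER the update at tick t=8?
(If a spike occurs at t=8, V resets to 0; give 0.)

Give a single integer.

t=0: input=5 -> V=0 FIRE
t=1: input=0 -> V=0
t=2: input=3 -> V=0 FIRE
t=3: input=2 -> V=0 FIRE
t=4: input=0 -> V=0
t=5: input=3 -> V=0 FIRE
t=6: input=0 -> V=0
t=7: input=3 -> V=0 FIRE
t=8: input=3 -> V=0 FIRE
t=9: input=5 -> V=0 FIRE
t=10: input=3 -> V=0 FIRE
t=11: input=0 -> V=0
t=12: input=0 -> V=0
t=13: input=0 -> V=0
t=14: input=3 -> V=0 FIRE

Answer: 0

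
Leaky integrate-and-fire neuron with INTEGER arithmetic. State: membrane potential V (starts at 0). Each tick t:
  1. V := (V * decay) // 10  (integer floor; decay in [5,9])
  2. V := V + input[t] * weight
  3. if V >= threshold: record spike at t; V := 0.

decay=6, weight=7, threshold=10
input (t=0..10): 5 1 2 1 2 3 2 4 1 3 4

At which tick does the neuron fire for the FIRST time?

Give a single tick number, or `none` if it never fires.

t=0: input=5 -> V=0 FIRE
t=1: input=1 -> V=7
t=2: input=2 -> V=0 FIRE
t=3: input=1 -> V=7
t=4: input=2 -> V=0 FIRE
t=5: input=3 -> V=0 FIRE
t=6: input=2 -> V=0 FIRE
t=7: input=4 -> V=0 FIRE
t=8: input=1 -> V=7
t=9: input=3 -> V=0 FIRE
t=10: input=4 -> V=0 FIRE

Answer: 0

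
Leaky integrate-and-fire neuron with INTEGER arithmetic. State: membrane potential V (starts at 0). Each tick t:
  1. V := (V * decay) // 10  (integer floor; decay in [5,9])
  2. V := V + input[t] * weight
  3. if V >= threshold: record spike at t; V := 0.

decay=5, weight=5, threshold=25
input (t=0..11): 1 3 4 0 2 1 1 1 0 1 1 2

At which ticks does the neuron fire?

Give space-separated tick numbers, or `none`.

Answer: 2

Derivation:
t=0: input=1 -> V=5
t=1: input=3 -> V=17
t=2: input=4 -> V=0 FIRE
t=3: input=0 -> V=0
t=4: input=2 -> V=10
t=5: input=1 -> V=10
t=6: input=1 -> V=10
t=7: input=1 -> V=10
t=8: input=0 -> V=5
t=9: input=1 -> V=7
t=10: input=1 -> V=8
t=11: input=2 -> V=14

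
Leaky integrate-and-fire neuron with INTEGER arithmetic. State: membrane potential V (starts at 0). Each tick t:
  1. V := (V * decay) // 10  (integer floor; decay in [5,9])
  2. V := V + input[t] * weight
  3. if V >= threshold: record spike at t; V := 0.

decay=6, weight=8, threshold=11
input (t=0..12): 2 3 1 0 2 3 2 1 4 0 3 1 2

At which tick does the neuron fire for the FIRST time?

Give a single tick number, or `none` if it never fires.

Answer: 0

Derivation:
t=0: input=2 -> V=0 FIRE
t=1: input=3 -> V=0 FIRE
t=2: input=1 -> V=8
t=3: input=0 -> V=4
t=4: input=2 -> V=0 FIRE
t=5: input=3 -> V=0 FIRE
t=6: input=2 -> V=0 FIRE
t=7: input=1 -> V=8
t=8: input=4 -> V=0 FIRE
t=9: input=0 -> V=0
t=10: input=3 -> V=0 FIRE
t=11: input=1 -> V=8
t=12: input=2 -> V=0 FIRE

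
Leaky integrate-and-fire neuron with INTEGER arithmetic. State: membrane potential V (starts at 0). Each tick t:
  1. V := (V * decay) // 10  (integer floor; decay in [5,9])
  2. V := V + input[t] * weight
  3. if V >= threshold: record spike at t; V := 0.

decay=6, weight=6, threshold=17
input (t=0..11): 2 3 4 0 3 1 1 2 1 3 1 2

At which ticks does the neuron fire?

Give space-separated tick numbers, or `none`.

t=0: input=2 -> V=12
t=1: input=3 -> V=0 FIRE
t=2: input=4 -> V=0 FIRE
t=3: input=0 -> V=0
t=4: input=3 -> V=0 FIRE
t=5: input=1 -> V=6
t=6: input=1 -> V=9
t=7: input=2 -> V=0 FIRE
t=8: input=1 -> V=6
t=9: input=3 -> V=0 FIRE
t=10: input=1 -> V=6
t=11: input=2 -> V=15

Answer: 1 2 4 7 9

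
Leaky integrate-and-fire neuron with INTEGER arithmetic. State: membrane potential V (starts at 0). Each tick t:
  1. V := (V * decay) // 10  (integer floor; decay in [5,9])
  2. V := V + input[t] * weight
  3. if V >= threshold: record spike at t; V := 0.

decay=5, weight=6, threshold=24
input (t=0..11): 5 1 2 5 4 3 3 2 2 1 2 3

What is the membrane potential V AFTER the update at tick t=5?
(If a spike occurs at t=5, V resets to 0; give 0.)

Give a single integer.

Answer: 18

Derivation:
t=0: input=5 -> V=0 FIRE
t=1: input=1 -> V=6
t=2: input=2 -> V=15
t=3: input=5 -> V=0 FIRE
t=4: input=4 -> V=0 FIRE
t=5: input=3 -> V=18
t=6: input=3 -> V=0 FIRE
t=7: input=2 -> V=12
t=8: input=2 -> V=18
t=9: input=1 -> V=15
t=10: input=2 -> V=19
t=11: input=3 -> V=0 FIRE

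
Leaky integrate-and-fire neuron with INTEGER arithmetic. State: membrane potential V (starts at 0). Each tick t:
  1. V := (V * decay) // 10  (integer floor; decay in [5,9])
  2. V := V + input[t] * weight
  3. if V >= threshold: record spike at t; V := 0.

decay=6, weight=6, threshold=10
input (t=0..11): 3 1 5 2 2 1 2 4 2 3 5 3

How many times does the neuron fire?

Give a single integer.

t=0: input=3 -> V=0 FIRE
t=1: input=1 -> V=6
t=2: input=5 -> V=0 FIRE
t=3: input=2 -> V=0 FIRE
t=4: input=2 -> V=0 FIRE
t=5: input=1 -> V=6
t=6: input=2 -> V=0 FIRE
t=7: input=4 -> V=0 FIRE
t=8: input=2 -> V=0 FIRE
t=9: input=3 -> V=0 FIRE
t=10: input=5 -> V=0 FIRE
t=11: input=3 -> V=0 FIRE

Answer: 10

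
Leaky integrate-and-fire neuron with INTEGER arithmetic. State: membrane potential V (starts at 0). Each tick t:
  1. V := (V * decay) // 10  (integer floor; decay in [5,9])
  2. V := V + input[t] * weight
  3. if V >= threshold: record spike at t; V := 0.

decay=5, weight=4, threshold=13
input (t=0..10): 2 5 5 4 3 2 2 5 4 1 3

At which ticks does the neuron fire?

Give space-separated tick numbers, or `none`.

Answer: 1 2 3 5 7 8 10

Derivation:
t=0: input=2 -> V=8
t=1: input=5 -> V=0 FIRE
t=2: input=5 -> V=0 FIRE
t=3: input=4 -> V=0 FIRE
t=4: input=3 -> V=12
t=5: input=2 -> V=0 FIRE
t=6: input=2 -> V=8
t=7: input=5 -> V=0 FIRE
t=8: input=4 -> V=0 FIRE
t=9: input=1 -> V=4
t=10: input=3 -> V=0 FIRE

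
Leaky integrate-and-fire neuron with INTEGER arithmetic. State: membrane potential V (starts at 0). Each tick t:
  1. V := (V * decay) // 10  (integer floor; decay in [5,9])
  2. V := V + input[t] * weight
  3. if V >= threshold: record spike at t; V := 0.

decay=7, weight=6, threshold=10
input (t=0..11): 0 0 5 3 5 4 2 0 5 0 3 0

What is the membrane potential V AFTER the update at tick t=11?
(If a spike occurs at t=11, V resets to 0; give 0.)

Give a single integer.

t=0: input=0 -> V=0
t=1: input=0 -> V=0
t=2: input=5 -> V=0 FIRE
t=3: input=3 -> V=0 FIRE
t=4: input=5 -> V=0 FIRE
t=5: input=4 -> V=0 FIRE
t=6: input=2 -> V=0 FIRE
t=7: input=0 -> V=0
t=8: input=5 -> V=0 FIRE
t=9: input=0 -> V=0
t=10: input=3 -> V=0 FIRE
t=11: input=0 -> V=0

Answer: 0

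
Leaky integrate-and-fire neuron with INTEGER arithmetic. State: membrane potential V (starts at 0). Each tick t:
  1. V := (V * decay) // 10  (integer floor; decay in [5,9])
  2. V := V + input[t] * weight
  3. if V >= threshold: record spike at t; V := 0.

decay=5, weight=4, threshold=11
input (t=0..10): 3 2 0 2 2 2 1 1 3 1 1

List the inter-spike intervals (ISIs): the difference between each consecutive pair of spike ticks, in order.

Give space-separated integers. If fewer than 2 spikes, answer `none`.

t=0: input=3 -> V=0 FIRE
t=1: input=2 -> V=8
t=2: input=0 -> V=4
t=3: input=2 -> V=10
t=4: input=2 -> V=0 FIRE
t=5: input=2 -> V=8
t=6: input=1 -> V=8
t=7: input=1 -> V=8
t=8: input=3 -> V=0 FIRE
t=9: input=1 -> V=4
t=10: input=1 -> V=6

Answer: 4 4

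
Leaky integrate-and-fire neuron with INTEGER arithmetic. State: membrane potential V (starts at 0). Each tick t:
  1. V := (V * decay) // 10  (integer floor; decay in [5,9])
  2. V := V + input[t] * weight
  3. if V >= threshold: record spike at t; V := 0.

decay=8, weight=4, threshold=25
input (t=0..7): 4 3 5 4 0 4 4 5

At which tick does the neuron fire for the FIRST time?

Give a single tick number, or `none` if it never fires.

t=0: input=4 -> V=16
t=1: input=3 -> V=24
t=2: input=5 -> V=0 FIRE
t=3: input=4 -> V=16
t=4: input=0 -> V=12
t=5: input=4 -> V=0 FIRE
t=6: input=4 -> V=16
t=7: input=5 -> V=0 FIRE

Answer: 2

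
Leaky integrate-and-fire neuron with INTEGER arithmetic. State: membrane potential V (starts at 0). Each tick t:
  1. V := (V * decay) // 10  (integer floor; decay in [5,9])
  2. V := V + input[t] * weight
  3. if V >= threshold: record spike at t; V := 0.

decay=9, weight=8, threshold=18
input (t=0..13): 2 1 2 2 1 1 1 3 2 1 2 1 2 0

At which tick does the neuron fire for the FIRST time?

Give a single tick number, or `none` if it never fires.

Answer: 1

Derivation:
t=0: input=2 -> V=16
t=1: input=1 -> V=0 FIRE
t=2: input=2 -> V=16
t=3: input=2 -> V=0 FIRE
t=4: input=1 -> V=8
t=5: input=1 -> V=15
t=6: input=1 -> V=0 FIRE
t=7: input=3 -> V=0 FIRE
t=8: input=2 -> V=16
t=9: input=1 -> V=0 FIRE
t=10: input=2 -> V=16
t=11: input=1 -> V=0 FIRE
t=12: input=2 -> V=16
t=13: input=0 -> V=14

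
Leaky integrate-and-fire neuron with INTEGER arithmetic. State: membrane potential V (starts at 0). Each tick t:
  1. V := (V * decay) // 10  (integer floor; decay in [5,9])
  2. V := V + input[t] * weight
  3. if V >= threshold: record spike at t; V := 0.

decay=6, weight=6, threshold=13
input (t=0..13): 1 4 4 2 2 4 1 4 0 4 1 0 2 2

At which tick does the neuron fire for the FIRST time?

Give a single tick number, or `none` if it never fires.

Answer: 1

Derivation:
t=0: input=1 -> V=6
t=1: input=4 -> V=0 FIRE
t=2: input=4 -> V=0 FIRE
t=3: input=2 -> V=12
t=4: input=2 -> V=0 FIRE
t=5: input=4 -> V=0 FIRE
t=6: input=1 -> V=6
t=7: input=4 -> V=0 FIRE
t=8: input=0 -> V=0
t=9: input=4 -> V=0 FIRE
t=10: input=1 -> V=6
t=11: input=0 -> V=3
t=12: input=2 -> V=0 FIRE
t=13: input=2 -> V=12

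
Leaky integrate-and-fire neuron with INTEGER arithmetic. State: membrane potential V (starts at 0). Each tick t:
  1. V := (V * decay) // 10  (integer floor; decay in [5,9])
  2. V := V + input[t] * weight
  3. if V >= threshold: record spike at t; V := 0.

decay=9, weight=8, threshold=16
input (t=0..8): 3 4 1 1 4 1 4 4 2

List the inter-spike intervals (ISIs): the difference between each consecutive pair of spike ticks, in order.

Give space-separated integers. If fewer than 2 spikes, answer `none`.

t=0: input=3 -> V=0 FIRE
t=1: input=4 -> V=0 FIRE
t=2: input=1 -> V=8
t=3: input=1 -> V=15
t=4: input=4 -> V=0 FIRE
t=5: input=1 -> V=8
t=6: input=4 -> V=0 FIRE
t=7: input=4 -> V=0 FIRE
t=8: input=2 -> V=0 FIRE

Answer: 1 3 2 1 1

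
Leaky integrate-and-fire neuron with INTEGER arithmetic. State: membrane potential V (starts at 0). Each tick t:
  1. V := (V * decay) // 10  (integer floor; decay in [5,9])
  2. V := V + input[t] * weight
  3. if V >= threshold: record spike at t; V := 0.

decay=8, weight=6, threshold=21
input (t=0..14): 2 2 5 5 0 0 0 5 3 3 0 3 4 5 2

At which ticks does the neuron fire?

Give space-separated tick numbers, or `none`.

Answer: 1 2 3 7 9 12 13

Derivation:
t=0: input=2 -> V=12
t=1: input=2 -> V=0 FIRE
t=2: input=5 -> V=0 FIRE
t=3: input=5 -> V=0 FIRE
t=4: input=0 -> V=0
t=5: input=0 -> V=0
t=6: input=0 -> V=0
t=7: input=5 -> V=0 FIRE
t=8: input=3 -> V=18
t=9: input=3 -> V=0 FIRE
t=10: input=0 -> V=0
t=11: input=3 -> V=18
t=12: input=4 -> V=0 FIRE
t=13: input=5 -> V=0 FIRE
t=14: input=2 -> V=12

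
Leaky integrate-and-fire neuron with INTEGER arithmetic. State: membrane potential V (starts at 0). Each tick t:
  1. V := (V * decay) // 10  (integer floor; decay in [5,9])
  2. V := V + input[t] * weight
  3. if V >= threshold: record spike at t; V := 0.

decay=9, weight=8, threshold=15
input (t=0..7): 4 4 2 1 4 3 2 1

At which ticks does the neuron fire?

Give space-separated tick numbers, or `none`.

t=0: input=4 -> V=0 FIRE
t=1: input=4 -> V=0 FIRE
t=2: input=2 -> V=0 FIRE
t=3: input=1 -> V=8
t=4: input=4 -> V=0 FIRE
t=5: input=3 -> V=0 FIRE
t=6: input=2 -> V=0 FIRE
t=7: input=1 -> V=8

Answer: 0 1 2 4 5 6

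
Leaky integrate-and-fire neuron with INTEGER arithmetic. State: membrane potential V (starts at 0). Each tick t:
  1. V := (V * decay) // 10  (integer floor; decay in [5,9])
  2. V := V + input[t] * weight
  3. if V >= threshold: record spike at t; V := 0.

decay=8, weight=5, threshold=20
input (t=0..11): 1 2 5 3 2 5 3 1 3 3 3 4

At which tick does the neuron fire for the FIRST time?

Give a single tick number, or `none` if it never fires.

t=0: input=1 -> V=5
t=1: input=2 -> V=14
t=2: input=5 -> V=0 FIRE
t=3: input=3 -> V=15
t=4: input=2 -> V=0 FIRE
t=5: input=5 -> V=0 FIRE
t=6: input=3 -> V=15
t=7: input=1 -> V=17
t=8: input=3 -> V=0 FIRE
t=9: input=3 -> V=15
t=10: input=3 -> V=0 FIRE
t=11: input=4 -> V=0 FIRE

Answer: 2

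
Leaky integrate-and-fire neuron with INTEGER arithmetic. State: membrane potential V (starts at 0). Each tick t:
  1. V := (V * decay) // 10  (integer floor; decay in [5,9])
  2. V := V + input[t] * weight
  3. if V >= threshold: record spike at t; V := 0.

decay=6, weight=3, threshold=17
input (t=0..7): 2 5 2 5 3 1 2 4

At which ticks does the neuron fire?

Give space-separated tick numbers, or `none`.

t=0: input=2 -> V=6
t=1: input=5 -> V=0 FIRE
t=2: input=2 -> V=6
t=3: input=5 -> V=0 FIRE
t=4: input=3 -> V=9
t=5: input=1 -> V=8
t=6: input=2 -> V=10
t=7: input=4 -> V=0 FIRE

Answer: 1 3 7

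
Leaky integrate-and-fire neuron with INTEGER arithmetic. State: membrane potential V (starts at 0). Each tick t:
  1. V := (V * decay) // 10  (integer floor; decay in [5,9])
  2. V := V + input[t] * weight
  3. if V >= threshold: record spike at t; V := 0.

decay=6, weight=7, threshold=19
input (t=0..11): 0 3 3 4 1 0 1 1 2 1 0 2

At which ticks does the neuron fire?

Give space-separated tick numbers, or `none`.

Answer: 1 2 3 8

Derivation:
t=0: input=0 -> V=0
t=1: input=3 -> V=0 FIRE
t=2: input=3 -> V=0 FIRE
t=3: input=4 -> V=0 FIRE
t=4: input=1 -> V=7
t=5: input=0 -> V=4
t=6: input=1 -> V=9
t=7: input=1 -> V=12
t=8: input=2 -> V=0 FIRE
t=9: input=1 -> V=7
t=10: input=0 -> V=4
t=11: input=2 -> V=16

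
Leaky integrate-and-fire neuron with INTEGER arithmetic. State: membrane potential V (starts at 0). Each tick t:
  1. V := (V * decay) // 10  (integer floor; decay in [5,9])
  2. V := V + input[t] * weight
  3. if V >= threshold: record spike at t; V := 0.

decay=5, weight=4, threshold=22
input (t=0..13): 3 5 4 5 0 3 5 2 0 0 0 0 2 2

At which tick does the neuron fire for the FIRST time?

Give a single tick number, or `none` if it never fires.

Answer: 1

Derivation:
t=0: input=3 -> V=12
t=1: input=5 -> V=0 FIRE
t=2: input=4 -> V=16
t=3: input=5 -> V=0 FIRE
t=4: input=0 -> V=0
t=5: input=3 -> V=12
t=6: input=5 -> V=0 FIRE
t=7: input=2 -> V=8
t=8: input=0 -> V=4
t=9: input=0 -> V=2
t=10: input=0 -> V=1
t=11: input=0 -> V=0
t=12: input=2 -> V=8
t=13: input=2 -> V=12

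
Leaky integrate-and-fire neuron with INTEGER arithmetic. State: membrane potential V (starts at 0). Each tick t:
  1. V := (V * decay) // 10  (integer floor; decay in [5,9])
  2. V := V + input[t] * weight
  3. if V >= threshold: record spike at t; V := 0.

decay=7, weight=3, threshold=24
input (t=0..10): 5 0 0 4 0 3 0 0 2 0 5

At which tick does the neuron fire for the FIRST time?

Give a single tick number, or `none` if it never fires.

t=0: input=5 -> V=15
t=1: input=0 -> V=10
t=2: input=0 -> V=7
t=3: input=4 -> V=16
t=4: input=0 -> V=11
t=5: input=3 -> V=16
t=6: input=0 -> V=11
t=7: input=0 -> V=7
t=8: input=2 -> V=10
t=9: input=0 -> V=7
t=10: input=5 -> V=19

Answer: none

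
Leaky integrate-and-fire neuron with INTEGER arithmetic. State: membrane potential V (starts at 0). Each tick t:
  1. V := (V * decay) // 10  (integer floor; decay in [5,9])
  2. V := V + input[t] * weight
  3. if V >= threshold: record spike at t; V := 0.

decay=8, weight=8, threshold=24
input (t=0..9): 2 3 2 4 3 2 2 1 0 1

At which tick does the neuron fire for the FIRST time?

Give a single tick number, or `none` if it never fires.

t=0: input=2 -> V=16
t=1: input=3 -> V=0 FIRE
t=2: input=2 -> V=16
t=3: input=4 -> V=0 FIRE
t=4: input=3 -> V=0 FIRE
t=5: input=2 -> V=16
t=6: input=2 -> V=0 FIRE
t=7: input=1 -> V=8
t=8: input=0 -> V=6
t=9: input=1 -> V=12

Answer: 1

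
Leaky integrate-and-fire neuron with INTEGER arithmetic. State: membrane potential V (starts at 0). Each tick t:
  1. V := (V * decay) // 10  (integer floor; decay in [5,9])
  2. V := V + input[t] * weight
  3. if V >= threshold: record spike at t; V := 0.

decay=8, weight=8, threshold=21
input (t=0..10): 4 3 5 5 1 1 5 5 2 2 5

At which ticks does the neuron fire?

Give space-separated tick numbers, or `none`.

t=0: input=4 -> V=0 FIRE
t=1: input=3 -> V=0 FIRE
t=2: input=5 -> V=0 FIRE
t=3: input=5 -> V=0 FIRE
t=4: input=1 -> V=8
t=5: input=1 -> V=14
t=6: input=5 -> V=0 FIRE
t=7: input=5 -> V=0 FIRE
t=8: input=2 -> V=16
t=9: input=2 -> V=0 FIRE
t=10: input=5 -> V=0 FIRE

Answer: 0 1 2 3 6 7 9 10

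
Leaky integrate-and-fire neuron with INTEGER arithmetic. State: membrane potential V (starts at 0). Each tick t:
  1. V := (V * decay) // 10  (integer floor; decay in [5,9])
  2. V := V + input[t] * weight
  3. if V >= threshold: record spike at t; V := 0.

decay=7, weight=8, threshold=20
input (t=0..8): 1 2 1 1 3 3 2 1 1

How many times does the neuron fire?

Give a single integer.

t=0: input=1 -> V=8
t=1: input=2 -> V=0 FIRE
t=2: input=1 -> V=8
t=3: input=1 -> V=13
t=4: input=3 -> V=0 FIRE
t=5: input=3 -> V=0 FIRE
t=6: input=2 -> V=16
t=7: input=1 -> V=19
t=8: input=1 -> V=0 FIRE

Answer: 4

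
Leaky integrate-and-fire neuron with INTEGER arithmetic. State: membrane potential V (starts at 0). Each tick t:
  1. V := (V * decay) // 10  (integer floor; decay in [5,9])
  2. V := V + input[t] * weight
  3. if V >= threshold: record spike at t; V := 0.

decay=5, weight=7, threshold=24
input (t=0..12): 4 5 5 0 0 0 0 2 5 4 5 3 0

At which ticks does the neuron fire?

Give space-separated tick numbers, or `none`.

Answer: 0 1 2 8 9 10

Derivation:
t=0: input=4 -> V=0 FIRE
t=1: input=5 -> V=0 FIRE
t=2: input=5 -> V=0 FIRE
t=3: input=0 -> V=0
t=4: input=0 -> V=0
t=5: input=0 -> V=0
t=6: input=0 -> V=0
t=7: input=2 -> V=14
t=8: input=5 -> V=0 FIRE
t=9: input=4 -> V=0 FIRE
t=10: input=5 -> V=0 FIRE
t=11: input=3 -> V=21
t=12: input=0 -> V=10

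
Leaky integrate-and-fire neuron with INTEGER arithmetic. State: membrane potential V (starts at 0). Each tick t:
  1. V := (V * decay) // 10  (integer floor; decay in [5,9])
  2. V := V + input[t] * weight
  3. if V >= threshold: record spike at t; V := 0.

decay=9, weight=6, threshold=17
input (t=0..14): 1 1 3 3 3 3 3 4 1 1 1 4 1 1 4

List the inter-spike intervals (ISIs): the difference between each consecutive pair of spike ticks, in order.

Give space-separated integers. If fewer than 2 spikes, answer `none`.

t=0: input=1 -> V=6
t=1: input=1 -> V=11
t=2: input=3 -> V=0 FIRE
t=3: input=3 -> V=0 FIRE
t=4: input=3 -> V=0 FIRE
t=5: input=3 -> V=0 FIRE
t=6: input=3 -> V=0 FIRE
t=7: input=4 -> V=0 FIRE
t=8: input=1 -> V=6
t=9: input=1 -> V=11
t=10: input=1 -> V=15
t=11: input=4 -> V=0 FIRE
t=12: input=1 -> V=6
t=13: input=1 -> V=11
t=14: input=4 -> V=0 FIRE

Answer: 1 1 1 1 1 4 3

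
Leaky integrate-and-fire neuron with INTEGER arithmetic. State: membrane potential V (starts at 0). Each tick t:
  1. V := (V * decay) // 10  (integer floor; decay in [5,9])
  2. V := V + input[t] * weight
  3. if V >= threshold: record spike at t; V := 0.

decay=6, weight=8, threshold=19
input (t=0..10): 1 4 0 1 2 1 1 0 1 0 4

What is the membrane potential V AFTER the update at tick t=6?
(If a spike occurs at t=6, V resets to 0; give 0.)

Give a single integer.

Answer: 12

Derivation:
t=0: input=1 -> V=8
t=1: input=4 -> V=0 FIRE
t=2: input=0 -> V=0
t=3: input=1 -> V=8
t=4: input=2 -> V=0 FIRE
t=5: input=1 -> V=8
t=6: input=1 -> V=12
t=7: input=0 -> V=7
t=8: input=1 -> V=12
t=9: input=0 -> V=7
t=10: input=4 -> V=0 FIRE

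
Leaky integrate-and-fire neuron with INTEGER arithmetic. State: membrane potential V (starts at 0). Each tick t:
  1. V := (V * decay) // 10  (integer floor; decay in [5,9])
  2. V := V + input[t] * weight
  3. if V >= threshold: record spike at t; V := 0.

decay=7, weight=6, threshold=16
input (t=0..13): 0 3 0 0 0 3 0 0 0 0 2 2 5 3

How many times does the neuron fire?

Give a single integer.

Answer: 5

Derivation:
t=0: input=0 -> V=0
t=1: input=3 -> V=0 FIRE
t=2: input=0 -> V=0
t=3: input=0 -> V=0
t=4: input=0 -> V=0
t=5: input=3 -> V=0 FIRE
t=6: input=0 -> V=0
t=7: input=0 -> V=0
t=8: input=0 -> V=0
t=9: input=0 -> V=0
t=10: input=2 -> V=12
t=11: input=2 -> V=0 FIRE
t=12: input=5 -> V=0 FIRE
t=13: input=3 -> V=0 FIRE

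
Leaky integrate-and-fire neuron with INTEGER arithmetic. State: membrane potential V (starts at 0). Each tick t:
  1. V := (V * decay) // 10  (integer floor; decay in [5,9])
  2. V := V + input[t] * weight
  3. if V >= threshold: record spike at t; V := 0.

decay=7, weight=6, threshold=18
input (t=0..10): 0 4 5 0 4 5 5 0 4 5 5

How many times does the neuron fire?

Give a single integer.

t=0: input=0 -> V=0
t=1: input=4 -> V=0 FIRE
t=2: input=5 -> V=0 FIRE
t=3: input=0 -> V=0
t=4: input=4 -> V=0 FIRE
t=5: input=5 -> V=0 FIRE
t=6: input=5 -> V=0 FIRE
t=7: input=0 -> V=0
t=8: input=4 -> V=0 FIRE
t=9: input=5 -> V=0 FIRE
t=10: input=5 -> V=0 FIRE

Answer: 8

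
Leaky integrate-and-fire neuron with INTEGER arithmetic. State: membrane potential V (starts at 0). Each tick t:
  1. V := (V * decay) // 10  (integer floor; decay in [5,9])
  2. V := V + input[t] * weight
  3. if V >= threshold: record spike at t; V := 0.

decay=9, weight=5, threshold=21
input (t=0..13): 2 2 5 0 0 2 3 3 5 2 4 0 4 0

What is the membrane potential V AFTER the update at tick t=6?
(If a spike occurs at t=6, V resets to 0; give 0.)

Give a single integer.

Answer: 0

Derivation:
t=0: input=2 -> V=10
t=1: input=2 -> V=19
t=2: input=5 -> V=0 FIRE
t=3: input=0 -> V=0
t=4: input=0 -> V=0
t=5: input=2 -> V=10
t=6: input=3 -> V=0 FIRE
t=7: input=3 -> V=15
t=8: input=5 -> V=0 FIRE
t=9: input=2 -> V=10
t=10: input=4 -> V=0 FIRE
t=11: input=0 -> V=0
t=12: input=4 -> V=20
t=13: input=0 -> V=18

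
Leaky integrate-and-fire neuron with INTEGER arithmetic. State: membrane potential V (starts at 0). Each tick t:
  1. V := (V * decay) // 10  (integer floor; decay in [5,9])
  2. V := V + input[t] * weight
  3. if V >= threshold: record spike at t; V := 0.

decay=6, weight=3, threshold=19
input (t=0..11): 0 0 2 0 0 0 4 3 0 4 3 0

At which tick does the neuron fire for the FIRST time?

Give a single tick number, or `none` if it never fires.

Answer: 10

Derivation:
t=0: input=0 -> V=0
t=1: input=0 -> V=0
t=2: input=2 -> V=6
t=3: input=0 -> V=3
t=4: input=0 -> V=1
t=5: input=0 -> V=0
t=6: input=4 -> V=12
t=7: input=3 -> V=16
t=8: input=0 -> V=9
t=9: input=4 -> V=17
t=10: input=3 -> V=0 FIRE
t=11: input=0 -> V=0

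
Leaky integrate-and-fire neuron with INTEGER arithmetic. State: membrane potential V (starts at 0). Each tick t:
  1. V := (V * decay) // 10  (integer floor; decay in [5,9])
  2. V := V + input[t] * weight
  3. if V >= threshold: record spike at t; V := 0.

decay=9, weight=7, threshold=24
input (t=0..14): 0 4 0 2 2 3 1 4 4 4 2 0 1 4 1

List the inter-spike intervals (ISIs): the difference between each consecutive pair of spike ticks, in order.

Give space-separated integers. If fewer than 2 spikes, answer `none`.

Answer: 3 2 1 1 1 4

Derivation:
t=0: input=0 -> V=0
t=1: input=4 -> V=0 FIRE
t=2: input=0 -> V=0
t=3: input=2 -> V=14
t=4: input=2 -> V=0 FIRE
t=5: input=3 -> V=21
t=6: input=1 -> V=0 FIRE
t=7: input=4 -> V=0 FIRE
t=8: input=4 -> V=0 FIRE
t=9: input=4 -> V=0 FIRE
t=10: input=2 -> V=14
t=11: input=0 -> V=12
t=12: input=1 -> V=17
t=13: input=4 -> V=0 FIRE
t=14: input=1 -> V=7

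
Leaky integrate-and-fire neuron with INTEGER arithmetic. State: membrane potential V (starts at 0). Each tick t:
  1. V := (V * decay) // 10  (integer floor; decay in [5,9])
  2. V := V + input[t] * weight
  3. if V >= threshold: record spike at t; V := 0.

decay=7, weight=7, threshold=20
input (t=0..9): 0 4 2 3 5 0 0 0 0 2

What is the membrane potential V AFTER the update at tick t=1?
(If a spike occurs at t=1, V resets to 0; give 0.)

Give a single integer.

Answer: 0

Derivation:
t=0: input=0 -> V=0
t=1: input=4 -> V=0 FIRE
t=2: input=2 -> V=14
t=3: input=3 -> V=0 FIRE
t=4: input=5 -> V=0 FIRE
t=5: input=0 -> V=0
t=6: input=0 -> V=0
t=7: input=0 -> V=0
t=8: input=0 -> V=0
t=9: input=2 -> V=14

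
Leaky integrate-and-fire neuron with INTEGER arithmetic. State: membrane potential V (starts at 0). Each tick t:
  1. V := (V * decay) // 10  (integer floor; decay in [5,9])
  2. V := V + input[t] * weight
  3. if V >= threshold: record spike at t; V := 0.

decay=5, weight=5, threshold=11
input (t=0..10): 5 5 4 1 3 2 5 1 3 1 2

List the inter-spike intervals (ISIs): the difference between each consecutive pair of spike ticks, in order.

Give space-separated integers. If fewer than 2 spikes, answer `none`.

Answer: 1 1 2 2 2 2

Derivation:
t=0: input=5 -> V=0 FIRE
t=1: input=5 -> V=0 FIRE
t=2: input=4 -> V=0 FIRE
t=3: input=1 -> V=5
t=4: input=3 -> V=0 FIRE
t=5: input=2 -> V=10
t=6: input=5 -> V=0 FIRE
t=7: input=1 -> V=5
t=8: input=3 -> V=0 FIRE
t=9: input=1 -> V=5
t=10: input=2 -> V=0 FIRE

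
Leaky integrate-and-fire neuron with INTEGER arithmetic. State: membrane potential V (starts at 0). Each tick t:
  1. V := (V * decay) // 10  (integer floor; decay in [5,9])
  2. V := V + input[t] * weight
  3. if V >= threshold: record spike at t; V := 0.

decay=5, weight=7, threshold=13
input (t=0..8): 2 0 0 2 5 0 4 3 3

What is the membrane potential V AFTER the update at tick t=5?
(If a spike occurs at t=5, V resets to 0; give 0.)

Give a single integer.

t=0: input=2 -> V=0 FIRE
t=1: input=0 -> V=0
t=2: input=0 -> V=0
t=3: input=2 -> V=0 FIRE
t=4: input=5 -> V=0 FIRE
t=5: input=0 -> V=0
t=6: input=4 -> V=0 FIRE
t=7: input=3 -> V=0 FIRE
t=8: input=3 -> V=0 FIRE

Answer: 0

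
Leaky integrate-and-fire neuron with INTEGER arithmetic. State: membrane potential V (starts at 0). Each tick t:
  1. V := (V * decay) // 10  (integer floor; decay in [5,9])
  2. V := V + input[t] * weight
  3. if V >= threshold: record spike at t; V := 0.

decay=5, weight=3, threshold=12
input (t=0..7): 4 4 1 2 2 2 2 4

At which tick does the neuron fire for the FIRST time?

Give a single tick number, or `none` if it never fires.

Answer: 0

Derivation:
t=0: input=4 -> V=0 FIRE
t=1: input=4 -> V=0 FIRE
t=2: input=1 -> V=3
t=3: input=2 -> V=7
t=4: input=2 -> V=9
t=5: input=2 -> V=10
t=6: input=2 -> V=11
t=7: input=4 -> V=0 FIRE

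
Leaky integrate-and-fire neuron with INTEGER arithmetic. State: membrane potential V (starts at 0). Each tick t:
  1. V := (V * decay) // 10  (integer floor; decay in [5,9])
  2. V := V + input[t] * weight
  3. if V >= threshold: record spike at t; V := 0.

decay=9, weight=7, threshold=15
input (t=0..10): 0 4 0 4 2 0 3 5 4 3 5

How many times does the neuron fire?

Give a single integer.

Answer: 7

Derivation:
t=0: input=0 -> V=0
t=1: input=4 -> V=0 FIRE
t=2: input=0 -> V=0
t=3: input=4 -> V=0 FIRE
t=4: input=2 -> V=14
t=5: input=0 -> V=12
t=6: input=3 -> V=0 FIRE
t=7: input=5 -> V=0 FIRE
t=8: input=4 -> V=0 FIRE
t=9: input=3 -> V=0 FIRE
t=10: input=5 -> V=0 FIRE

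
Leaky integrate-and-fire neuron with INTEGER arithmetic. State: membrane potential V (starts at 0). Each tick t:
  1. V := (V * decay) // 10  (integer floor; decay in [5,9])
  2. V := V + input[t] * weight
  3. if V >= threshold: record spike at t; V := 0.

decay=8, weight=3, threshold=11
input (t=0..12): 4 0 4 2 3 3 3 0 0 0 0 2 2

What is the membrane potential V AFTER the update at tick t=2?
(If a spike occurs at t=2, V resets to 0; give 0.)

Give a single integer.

t=0: input=4 -> V=0 FIRE
t=1: input=0 -> V=0
t=2: input=4 -> V=0 FIRE
t=3: input=2 -> V=6
t=4: input=3 -> V=0 FIRE
t=5: input=3 -> V=9
t=6: input=3 -> V=0 FIRE
t=7: input=0 -> V=0
t=8: input=0 -> V=0
t=9: input=0 -> V=0
t=10: input=0 -> V=0
t=11: input=2 -> V=6
t=12: input=2 -> V=10

Answer: 0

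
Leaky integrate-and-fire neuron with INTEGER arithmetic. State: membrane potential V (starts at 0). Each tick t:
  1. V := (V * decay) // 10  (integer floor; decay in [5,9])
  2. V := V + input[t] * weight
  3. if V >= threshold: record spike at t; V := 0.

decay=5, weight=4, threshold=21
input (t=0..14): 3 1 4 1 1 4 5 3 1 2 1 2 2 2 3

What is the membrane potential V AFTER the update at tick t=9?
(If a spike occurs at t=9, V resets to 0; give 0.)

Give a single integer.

t=0: input=3 -> V=12
t=1: input=1 -> V=10
t=2: input=4 -> V=0 FIRE
t=3: input=1 -> V=4
t=4: input=1 -> V=6
t=5: input=4 -> V=19
t=6: input=5 -> V=0 FIRE
t=7: input=3 -> V=12
t=8: input=1 -> V=10
t=9: input=2 -> V=13
t=10: input=1 -> V=10
t=11: input=2 -> V=13
t=12: input=2 -> V=14
t=13: input=2 -> V=15
t=14: input=3 -> V=19

Answer: 13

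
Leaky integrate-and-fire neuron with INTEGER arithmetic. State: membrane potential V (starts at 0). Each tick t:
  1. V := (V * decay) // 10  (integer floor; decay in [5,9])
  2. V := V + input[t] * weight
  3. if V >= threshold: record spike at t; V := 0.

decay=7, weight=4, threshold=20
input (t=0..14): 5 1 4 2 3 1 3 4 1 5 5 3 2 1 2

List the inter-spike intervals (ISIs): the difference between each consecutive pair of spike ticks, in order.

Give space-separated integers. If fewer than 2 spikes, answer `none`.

Answer: 3 3 3 1

Derivation:
t=0: input=5 -> V=0 FIRE
t=1: input=1 -> V=4
t=2: input=4 -> V=18
t=3: input=2 -> V=0 FIRE
t=4: input=3 -> V=12
t=5: input=1 -> V=12
t=6: input=3 -> V=0 FIRE
t=7: input=4 -> V=16
t=8: input=1 -> V=15
t=9: input=5 -> V=0 FIRE
t=10: input=5 -> V=0 FIRE
t=11: input=3 -> V=12
t=12: input=2 -> V=16
t=13: input=1 -> V=15
t=14: input=2 -> V=18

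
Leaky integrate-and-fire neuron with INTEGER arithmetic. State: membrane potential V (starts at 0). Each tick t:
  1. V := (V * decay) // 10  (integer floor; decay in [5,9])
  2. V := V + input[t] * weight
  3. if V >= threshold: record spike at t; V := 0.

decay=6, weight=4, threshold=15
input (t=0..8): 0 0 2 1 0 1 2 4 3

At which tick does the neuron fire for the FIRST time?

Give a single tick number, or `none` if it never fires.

t=0: input=0 -> V=0
t=1: input=0 -> V=0
t=2: input=2 -> V=8
t=3: input=1 -> V=8
t=4: input=0 -> V=4
t=5: input=1 -> V=6
t=6: input=2 -> V=11
t=7: input=4 -> V=0 FIRE
t=8: input=3 -> V=12

Answer: 7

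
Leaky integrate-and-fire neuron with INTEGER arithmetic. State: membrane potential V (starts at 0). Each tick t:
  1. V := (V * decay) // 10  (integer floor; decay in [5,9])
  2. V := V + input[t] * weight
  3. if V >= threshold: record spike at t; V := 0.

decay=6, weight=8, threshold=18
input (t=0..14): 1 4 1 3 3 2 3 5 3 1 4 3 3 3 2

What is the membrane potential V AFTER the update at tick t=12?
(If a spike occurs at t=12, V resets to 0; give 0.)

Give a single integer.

Answer: 0

Derivation:
t=0: input=1 -> V=8
t=1: input=4 -> V=0 FIRE
t=2: input=1 -> V=8
t=3: input=3 -> V=0 FIRE
t=4: input=3 -> V=0 FIRE
t=5: input=2 -> V=16
t=6: input=3 -> V=0 FIRE
t=7: input=5 -> V=0 FIRE
t=8: input=3 -> V=0 FIRE
t=9: input=1 -> V=8
t=10: input=4 -> V=0 FIRE
t=11: input=3 -> V=0 FIRE
t=12: input=3 -> V=0 FIRE
t=13: input=3 -> V=0 FIRE
t=14: input=2 -> V=16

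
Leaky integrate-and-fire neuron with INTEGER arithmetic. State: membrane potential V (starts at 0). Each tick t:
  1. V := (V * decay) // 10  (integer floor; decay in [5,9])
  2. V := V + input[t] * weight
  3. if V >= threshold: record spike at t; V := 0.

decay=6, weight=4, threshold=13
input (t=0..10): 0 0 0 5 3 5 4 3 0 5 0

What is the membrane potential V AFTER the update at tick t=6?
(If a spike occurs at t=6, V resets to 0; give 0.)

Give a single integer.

t=0: input=0 -> V=0
t=1: input=0 -> V=0
t=2: input=0 -> V=0
t=3: input=5 -> V=0 FIRE
t=4: input=3 -> V=12
t=5: input=5 -> V=0 FIRE
t=6: input=4 -> V=0 FIRE
t=7: input=3 -> V=12
t=8: input=0 -> V=7
t=9: input=5 -> V=0 FIRE
t=10: input=0 -> V=0

Answer: 0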